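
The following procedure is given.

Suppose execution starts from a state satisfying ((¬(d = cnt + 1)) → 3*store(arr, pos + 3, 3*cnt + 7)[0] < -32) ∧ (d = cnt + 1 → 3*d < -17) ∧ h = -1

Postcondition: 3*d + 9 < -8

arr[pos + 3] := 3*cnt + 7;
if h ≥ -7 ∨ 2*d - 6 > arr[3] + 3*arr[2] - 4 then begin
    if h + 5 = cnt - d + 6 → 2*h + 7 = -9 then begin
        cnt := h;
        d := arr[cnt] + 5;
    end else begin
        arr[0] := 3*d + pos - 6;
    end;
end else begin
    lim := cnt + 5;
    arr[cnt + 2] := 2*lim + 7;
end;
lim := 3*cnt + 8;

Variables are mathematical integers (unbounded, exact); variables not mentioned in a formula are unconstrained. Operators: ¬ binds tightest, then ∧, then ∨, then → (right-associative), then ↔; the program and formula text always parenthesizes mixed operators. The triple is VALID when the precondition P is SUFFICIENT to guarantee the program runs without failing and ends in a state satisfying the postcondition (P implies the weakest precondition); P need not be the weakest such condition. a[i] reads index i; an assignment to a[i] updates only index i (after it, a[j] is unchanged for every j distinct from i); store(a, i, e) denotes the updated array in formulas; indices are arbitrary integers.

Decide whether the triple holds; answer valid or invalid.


Working backward. After the program, the postcondition 3*d + 9 < -8 must hold; in canonical form it is 3*d < -17.
Before lim := 3*cnt + 8: 3*d < -17
Then branch requires ((d + h = cnt + 1 → 2*h = -16) → 3*arr[h] < -32) ∧ ((¬(d + h = cnt + 1 → 2*h = -16)) → 3*d < -17); else branch requires 3*d < -17.
Before the if: ((h ≥ -7 ∨ 2*d > 3*arr[2] + arr[3] + 2) → (((d + h = cnt + 1 → 2*h = -16) → 3*arr[h] < -32) ∧ ((¬(d + h = cnt + 1 → 2*h = -16)) → 3*d < -17))) ∧ ((¬(h ≥ -7 ∨ 2*d > 3*arr[2] + arr[3] + 2)) → 3*d < -17)
Before arr[pos + 3] := 3*cnt + 7: ((h ≥ -7 ∨ 2*d > 3*store(arr, pos + 3, 3*cnt + 7)[2] + store(arr, pos + 3, 3*cnt + 7)[3] + 2) → (((d + h = cnt + 1 → 2*h = -16) → 3*store(arr, pos + 3, 3*cnt + 7)[h] < -32) ∧ ((¬(d + h = cnt + 1 → 2*h = -16)) → 3*d < -17))) ∧ ((¬(h ≥ -7 ∨ 2*d > 3*store(arr, pos + 3, 3*cnt + 7)[2] + store(arr, pos + 3, 3*cnt + 7)[3] + 2)) → 3*d < -17)
The weakest precondition is ((h ≥ -7 ∨ 2*d > 3*store(arr, pos + 3, 3*cnt + 7)[2] + store(arr, pos + 3, 3*cnt + 7)[3] + 2) → (((d + h = cnt + 1 → 2*h = -16) → 3*store(arr, pos + 3, 3*cnt + 7)[h] < -32) ∧ ((¬(d + h = cnt + 1 → 2*h = -16)) → 3*d < -17))) ∧ ((¬(h ≥ -7 ∨ 2*d > 3*store(arr, pos + 3, 3*cnt + 7)[2] + store(arr, pos + 3, 3*cnt + 7)[3] + 2)) → 3*d < -17).
Check whether ((¬(d = cnt + 1)) → 3*store(arr, pos + 3, 3*cnt + 7)[0] < -32) ∧ (d = cnt + 1 → 3*d < -17) ∧ h = -1 implies it.
Countermodel: at the initial state arr = {[-1] = 15215, [0] = -11, [2] = 3, [3] = 3, [4] = 3, elsewhere 3}, cnt = 0, d = 0, h = -1, pos = 1, the precondition holds but the weakest precondition fails.
Answer: invalid


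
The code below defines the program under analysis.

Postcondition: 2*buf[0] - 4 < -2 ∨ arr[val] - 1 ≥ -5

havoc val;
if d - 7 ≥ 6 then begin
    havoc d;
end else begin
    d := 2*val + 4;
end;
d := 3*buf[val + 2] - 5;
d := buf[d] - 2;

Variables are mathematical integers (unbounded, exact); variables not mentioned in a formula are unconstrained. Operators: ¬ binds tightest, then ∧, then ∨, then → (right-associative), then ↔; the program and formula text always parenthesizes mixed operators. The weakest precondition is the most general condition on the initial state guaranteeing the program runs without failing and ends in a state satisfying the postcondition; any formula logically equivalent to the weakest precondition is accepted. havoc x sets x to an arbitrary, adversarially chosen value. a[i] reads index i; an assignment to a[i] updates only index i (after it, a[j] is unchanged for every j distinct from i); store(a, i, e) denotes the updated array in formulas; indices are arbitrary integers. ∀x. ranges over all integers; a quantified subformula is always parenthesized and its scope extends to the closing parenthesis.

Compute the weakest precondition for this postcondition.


Working backward. After the program, the postcondition 2*buf[0] - 4 < -2 ∨ arr[val] - 1 ≥ -5 must hold; in canonical form it is 2*buf[0] < 2 ∨ arr[val] ≥ -4.
Before d := buf[d] - 2: 2*buf[0] < 2 ∨ arr[val] ≥ -4
Before d := 3*buf[val + 2] - 5: 2*buf[0] < 2 ∨ arr[val] ≥ -4
Then branch requires 2*buf[0] < 2 ∨ arr[val] ≥ -4; else branch requires 2*buf[0] < 2 ∨ arr[val] ≥ -4.
Before the if: (d ≥ 13 → (2*buf[0] < 2 ∨ arr[val] ≥ -4)) ∧ ((¬(d ≥ 13)) → (2*buf[0] < 2 ∨ arr[val] ≥ -4))
Before havoc val: ∀val_1. ((d ≥ 13 → (2*buf[0] < 2 ∨ arr[val_1] ≥ -4)) ∧ ((¬(d ≥ 13)) → (2*buf[0] < 2 ∨ arr[val_1] ≥ -4)))
Answer: WP = ∀val_1. ((d ≥ 13 → (2*buf[0] < 2 ∨ arr[val_1] ≥ -4)) ∧ ((¬(d ≥ 13)) → (2*buf[0] < 2 ∨ arr[val_1] ≥ -4)))


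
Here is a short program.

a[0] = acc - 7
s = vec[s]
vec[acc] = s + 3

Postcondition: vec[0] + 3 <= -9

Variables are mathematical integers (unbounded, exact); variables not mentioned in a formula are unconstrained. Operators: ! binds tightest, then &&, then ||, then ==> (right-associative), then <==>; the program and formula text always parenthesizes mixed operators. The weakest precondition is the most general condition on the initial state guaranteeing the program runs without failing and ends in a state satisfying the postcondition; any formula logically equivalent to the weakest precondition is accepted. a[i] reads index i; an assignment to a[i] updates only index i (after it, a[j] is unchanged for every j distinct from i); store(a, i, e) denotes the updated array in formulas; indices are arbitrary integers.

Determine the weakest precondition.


Working backward. After the program, the postcondition vec[0] + 3 <= -9 must hold; in canonical form it is vec[0] <= -12.
Before vec[acc] := s + 3: store(vec, acc, s + 3)[0] <= -12
Before s := vec[s]: store(vec, acc, vec[s] + 3)[0] <= -12
Before a[0] := acc - 7: store(vec, acc, vec[s] + 3)[0] <= -12
Answer: WP = store(vec, acc, vec[s] + 3)[0] <= -12


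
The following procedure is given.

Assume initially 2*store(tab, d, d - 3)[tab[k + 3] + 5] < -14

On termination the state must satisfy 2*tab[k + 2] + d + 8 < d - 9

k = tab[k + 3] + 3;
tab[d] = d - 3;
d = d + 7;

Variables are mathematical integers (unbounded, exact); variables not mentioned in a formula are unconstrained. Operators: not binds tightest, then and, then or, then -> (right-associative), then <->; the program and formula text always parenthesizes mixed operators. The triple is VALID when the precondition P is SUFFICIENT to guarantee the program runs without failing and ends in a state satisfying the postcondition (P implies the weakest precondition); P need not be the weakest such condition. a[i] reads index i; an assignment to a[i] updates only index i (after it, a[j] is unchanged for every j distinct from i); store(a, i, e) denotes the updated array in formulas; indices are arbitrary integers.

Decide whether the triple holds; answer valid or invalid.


Working backward. After the program, the postcondition 2*tab[k + 2] + d + 8 < d - 9 must hold; in canonical form it is 2*tab[k + 2] < -17.
Before d := d + 7: 2*tab[k + 2] < -17
Before tab[d] := d - 3: 2*store(tab, d, d - 3)[k + 2] < -17
Before k := tab[k + 3] + 3: 2*store(tab, d, d - 3)[tab[k + 3] + 5] < -17
The weakest precondition is 2*store(tab, d, d - 3)[tab[k + 3] + 5] < -17.
Check whether 2*store(tab, d, d - 3)[tab[k + 3] + 5] < -14 implies it.
Countermodel: at the initial state d = 6, k = 1, tab = {[4] = 0, [5] = -8, [6] = 2, elsewhere 2}, the precondition holds but the weakest precondition fails.
Answer: invalid


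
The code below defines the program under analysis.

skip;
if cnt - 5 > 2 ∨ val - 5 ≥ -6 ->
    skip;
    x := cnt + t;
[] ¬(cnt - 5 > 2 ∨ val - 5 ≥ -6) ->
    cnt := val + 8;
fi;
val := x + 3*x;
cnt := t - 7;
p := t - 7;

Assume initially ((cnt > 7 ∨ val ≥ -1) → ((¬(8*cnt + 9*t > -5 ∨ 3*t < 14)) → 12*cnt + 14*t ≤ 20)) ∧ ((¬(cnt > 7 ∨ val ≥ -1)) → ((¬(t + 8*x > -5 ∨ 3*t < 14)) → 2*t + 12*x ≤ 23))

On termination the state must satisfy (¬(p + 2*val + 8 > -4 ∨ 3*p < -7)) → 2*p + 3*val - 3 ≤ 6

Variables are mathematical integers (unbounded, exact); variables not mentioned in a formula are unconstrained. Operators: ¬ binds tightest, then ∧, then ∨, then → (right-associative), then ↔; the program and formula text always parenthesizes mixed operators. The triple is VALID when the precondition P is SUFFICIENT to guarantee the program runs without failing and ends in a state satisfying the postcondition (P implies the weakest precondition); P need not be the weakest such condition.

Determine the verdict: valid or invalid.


Working backward. After the program, the postcondition (¬(p + 2*val + 8 > -4 ∨ 3*p < -7)) → 2*p + 3*val - 3 ≤ 6 must hold; in canonical form it is (¬(p + 2*val > -12 ∨ 3*p < -7)) → 2*p + 3*val ≤ 9.
Before p := t - 7: (¬(t + 2*val > -5 ∨ 3*t < 14)) → 2*t + 3*val ≤ 23
Before cnt := t - 7: (¬(t + 2*val > -5 ∨ 3*t < 14)) → 2*t + 3*val ≤ 23
Before val := x + 3*x: (¬(t + 8*x > -5 ∨ 3*t < 14)) → 2*t + 12*x ≤ 23
Then branch requires (¬(8*cnt + 9*t > -5 ∨ 3*t < 14)) → 12*cnt + 14*t ≤ 23; else branch requires (¬(t + 8*x > -5 ∨ 3*t < 14)) → 2*t + 12*x ≤ 23.
Before the if: ((cnt > 7 ∨ val ≥ -1) → ((¬(8*cnt + 9*t > -5 ∨ 3*t < 14)) → 12*cnt + 14*t ≤ 23)) ∧ ((¬(cnt > 7 ∨ val ≥ -1)) → ((¬(t + 8*x > -5 ∨ 3*t < 14)) → 2*t + 12*x ≤ 23))
Before skip: ((cnt > 7 ∨ val ≥ -1) → ((¬(8*cnt + 9*t > -5 ∨ 3*t < 14)) → 12*cnt + 14*t ≤ 23)) ∧ ((¬(cnt > 7 ∨ val ≥ -1)) → ((¬(t + 8*x > -5 ∨ 3*t < 14)) → 2*t + 12*x ≤ 23))
The weakest precondition is ((cnt > 7 ∨ val ≥ -1) → ((¬(8*cnt + 9*t > -5 ∨ 3*t < 14)) → 12*cnt + 14*t ≤ 23)) ∧ ((¬(cnt > 7 ∨ val ≥ -1)) → ((¬(t + 8*x > -5 ∨ 3*t < 14)) → 2*t + 12*x ≤ 23)).
Check whether ((cnt > 7 ∨ val ≥ -1) → ((¬(8*cnt + 9*t > -5 ∨ 3*t < 14)) → 12*cnt + 14*t ≤ 20)) ∧ ((¬(cnt > 7 ∨ val ≥ -1)) → ((¬(t + 8*x > -5 ∨ 3*t < 14)) → 2*t + 12*x ≤ 23)) implies it.
Every state satisfying the precondition satisfies the weakest precondition: the implication holds.
Answer: valid


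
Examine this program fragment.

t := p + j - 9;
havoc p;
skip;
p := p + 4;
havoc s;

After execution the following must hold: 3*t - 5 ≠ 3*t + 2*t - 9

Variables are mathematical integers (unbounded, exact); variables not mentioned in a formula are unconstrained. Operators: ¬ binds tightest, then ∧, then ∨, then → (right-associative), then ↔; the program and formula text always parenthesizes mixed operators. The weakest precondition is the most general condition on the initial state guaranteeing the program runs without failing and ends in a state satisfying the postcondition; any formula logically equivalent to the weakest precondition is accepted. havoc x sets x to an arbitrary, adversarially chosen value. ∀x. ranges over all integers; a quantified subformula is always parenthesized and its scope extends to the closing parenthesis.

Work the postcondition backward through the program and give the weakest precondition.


Working backward. After the program, the postcondition 3*t - 5 ≠ 3*t + 2*t - 9 must hold; in canonical form it is 2*t ≠ 4.
Before havoc s: 2*t ≠ 4
Before p := p + 4: 2*t ≠ 4
Before skip: 2*t ≠ 4
Before havoc p: 2*t ≠ 4
Before t := p + j - 9: 2*j + 2*p ≠ 22
Answer: WP = 2*j + 2*p ≠ 22


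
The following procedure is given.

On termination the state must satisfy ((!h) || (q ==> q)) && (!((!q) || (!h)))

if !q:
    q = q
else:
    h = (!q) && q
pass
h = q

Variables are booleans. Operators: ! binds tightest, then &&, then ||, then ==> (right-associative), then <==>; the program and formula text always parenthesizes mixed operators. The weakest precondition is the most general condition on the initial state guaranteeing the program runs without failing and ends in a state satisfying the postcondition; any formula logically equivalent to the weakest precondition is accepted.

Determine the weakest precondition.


Working backward. After the program, the postcondition ((!h) || (q ==> q)) && (!((!q) || (!h))) must hold; in canonical form it is !((!q) || (!h)).
Before h := q: q
Before skip: q
Then branch requires q; else branch requires q.
Before the if: (!q) ==> q
Answer: WP = (!q) ==> q


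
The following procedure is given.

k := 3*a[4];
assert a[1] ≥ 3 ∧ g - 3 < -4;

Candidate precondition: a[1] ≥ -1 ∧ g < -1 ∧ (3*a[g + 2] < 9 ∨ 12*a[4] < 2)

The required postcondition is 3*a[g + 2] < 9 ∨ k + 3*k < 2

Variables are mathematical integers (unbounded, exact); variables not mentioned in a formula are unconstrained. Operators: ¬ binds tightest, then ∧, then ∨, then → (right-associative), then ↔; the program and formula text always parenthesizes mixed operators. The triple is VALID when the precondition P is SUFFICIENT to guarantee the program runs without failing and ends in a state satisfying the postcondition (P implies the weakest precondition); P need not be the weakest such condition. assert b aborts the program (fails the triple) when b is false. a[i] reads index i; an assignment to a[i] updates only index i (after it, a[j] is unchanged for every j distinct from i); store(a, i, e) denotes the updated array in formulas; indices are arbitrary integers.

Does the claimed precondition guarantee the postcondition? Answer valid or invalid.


Working backward. After the program, the postcondition 3*a[g + 2] < 9 ∨ k + 3*k < 2 must hold; in canonical form it is 3*a[g + 2] < 9 ∨ 4*k < 2.
Before assert a[1] ≥ 3 ∧ g - 3 < -4: a[1] ≥ 3 ∧ g < -1 ∧ (3*a[g + 2] < 9 ∨ 4*k < 2)
Before k := 3*a[4]: a[1] ≥ 3 ∧ g < -1 ∧ (3*a[g + 2] < 9 ∨ 12*a[4] < 2)
The weakest precondition is a[1] ≥ 3 ∧ g < -1 ∧ (3*a[g + 2] < 9 ∨ 12*a[4] < 2).
Check whether a[1] ≥ -1 ∧ g < -1 ∧ (3*a[g + 2] < 9 ∨ 12*a[4] < 2) implies it.
Countermodel: at the initial state a = {[-15215] = -7040, [1] = 0, [4] = -7040, elsewhere -7040}, g = -15217, the precondition holds but the weakest precondition fails.
Answer: invalid


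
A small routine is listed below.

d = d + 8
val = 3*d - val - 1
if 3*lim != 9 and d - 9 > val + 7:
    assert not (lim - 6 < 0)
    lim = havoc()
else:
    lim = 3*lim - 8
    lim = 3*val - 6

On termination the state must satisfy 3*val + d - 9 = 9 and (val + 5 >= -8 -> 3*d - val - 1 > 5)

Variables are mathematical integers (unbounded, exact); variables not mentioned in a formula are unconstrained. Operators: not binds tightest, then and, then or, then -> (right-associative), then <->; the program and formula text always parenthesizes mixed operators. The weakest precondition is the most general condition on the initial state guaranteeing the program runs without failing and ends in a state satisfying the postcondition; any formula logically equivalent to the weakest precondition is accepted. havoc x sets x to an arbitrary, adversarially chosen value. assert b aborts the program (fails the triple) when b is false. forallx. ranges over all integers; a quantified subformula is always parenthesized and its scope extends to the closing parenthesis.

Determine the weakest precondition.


Working backward. After the program, the postcondition 3*val + d - 9 = 9 and (val + 5 >= -8 -> 3*d - val - 1 > 5) must hold; in canonical form it is d + 3*val = 18 and (val >= -13 -> 3*d > val + 6).
Then branch requires (not (lim < 6)) and d + 3*val = 18 and (val >= -13 -> 3*d > val + 6); else branch requires d + 3*val = 18 and (val >= -13 -> 3*d > val + 6).
Before the if: ((3*lim != 9 and d > val + 16) -> ((not (lim < 6)) and d + 3*val = 18 and (val >= -13 -> 3*d > val + 6))) and ((not (3*lim != 9 and d > val + 16)) -> (d + 3*val = 18 and (val >= -13 -> 3*d > val + 6)))
Before val := 3*d - val - 1: ((3*lim != 9 and val > 2*d + 15) -> ((not (lim < 6)) and 10*d = 3*val + 21 and (3*d >= val - 12 -> val > 5))) and ((not (3*lim != 9 and val > 2*d + 15)) -> (10*d = 3*val + 21 and (3*d >= val - 12 -> val > 5)))
Before d := d + 8: ((3*lim != 9 and val > 2*d + 31) -> ((not (lim < 6)) and 10*d = 3*val - 59 and (3*d >= val - 36 -> val > 5))) and ((not (3*lim != 9 and val > 2*d + 31)) -> (10*d = 3*val - 59 and (3*d >= val - 36 -> val > 5)))
Answer: WP = ((3*lim != 9 and val > 2*d + 31) -> ((not (lim < 6)) and 10*d = 3*val - 59 and (3*d >= val - 36 -> val > 5))) and ((not (3*lim != 9 and val > 2*d + 31)) -> (10*d = 3*val - 59 and (3*d >= val - 36 -> val > 5)))


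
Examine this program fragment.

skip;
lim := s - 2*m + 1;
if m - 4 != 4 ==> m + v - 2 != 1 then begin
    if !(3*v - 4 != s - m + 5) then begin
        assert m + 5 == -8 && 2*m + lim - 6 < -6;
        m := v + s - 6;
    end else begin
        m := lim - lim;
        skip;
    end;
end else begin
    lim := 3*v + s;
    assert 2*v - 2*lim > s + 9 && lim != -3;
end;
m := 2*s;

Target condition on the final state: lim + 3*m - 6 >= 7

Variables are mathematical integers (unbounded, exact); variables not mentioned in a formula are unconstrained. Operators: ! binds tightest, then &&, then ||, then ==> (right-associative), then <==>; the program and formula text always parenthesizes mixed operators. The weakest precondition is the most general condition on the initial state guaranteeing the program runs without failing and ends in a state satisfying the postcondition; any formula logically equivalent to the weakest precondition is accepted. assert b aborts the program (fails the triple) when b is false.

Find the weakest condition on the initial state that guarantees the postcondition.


Working backward. After the program, the postcondition lim + 3*m - 6 >= 7 must hold; in canonical form it is lim + 3*m >= 13.
Before m := 2*s: lim + 6*s >= 13
Then branch requires ((!(m + 3*v != s + 9)) ==> (m == -13 && lim + 2*m < 0 && lim + 6*s >= 13)) && (m + 3*v != s + 9 ==> lim + 6*s >= 13); else branch requires 3*s + 4*v < -9 && s + 3*v != -3 && 7*s + 3*v >= 13.
Before the if: ((m != 8 ==> m + v != 3) ==> (((!(m + 3*v != s + 9)) ==> (m == -13 && lim + 2*m < 0 && lim + 6*s >= 13)) && (m + 3*v != s + 9 ==> lim + 6*s >= 13))) && ((!(m != 8 ==> m + v != 3)) ==> (3*s + 4*v < -9 && s + 3*v != -3 && 7*s + 3*v >= 13))
Before lim := s - 2*m + 1: ((m != 8 ==> m + v != 3) ==> (((!(m + 3*v != s + 9)) ==> (m == -13 && s < -1 && 7*s >= 2*m + 12)) && (m + 3*v != s + 9 ==> 7*s >= 2*m + 12))) && ((!(m != 8 ==> m + v != 3)) ==> (3*s + 4*v < -9 && s + 3*v != -3 && 7*s + 3*v >= 13))
Before skip: ((m != 8 ==> m + v != 3) ==> (((!(m + 3*v != s + 9)) ==> (m == -13 && s < -1 && 7*s >= 2*m + 12)) && (m + 3*v != s + 9 ==> 7*s >= 2*m + 12))) && ((!(m != 8 ==> m + v != 3)) ==> (3*s + 4*v < -9 && s + 3*v != -3 && 7*s + 3*v >= 13))
Answer: WP = ((m != 8 ==> m + v != 3) ==> (((!(m + 3*v != s + 9)) ==> (m == -13 && s < -1 && 7*s >= 2*m + 12)) && (m + 3*v != s + 9 ==> 7*s >= 2*m + 12))) && ((!(m != 8 ==> m + v != 3)) ==> (3*s + 4*v < -9 && s + 3*v != -3 && 7*s + 3*v >= 13))


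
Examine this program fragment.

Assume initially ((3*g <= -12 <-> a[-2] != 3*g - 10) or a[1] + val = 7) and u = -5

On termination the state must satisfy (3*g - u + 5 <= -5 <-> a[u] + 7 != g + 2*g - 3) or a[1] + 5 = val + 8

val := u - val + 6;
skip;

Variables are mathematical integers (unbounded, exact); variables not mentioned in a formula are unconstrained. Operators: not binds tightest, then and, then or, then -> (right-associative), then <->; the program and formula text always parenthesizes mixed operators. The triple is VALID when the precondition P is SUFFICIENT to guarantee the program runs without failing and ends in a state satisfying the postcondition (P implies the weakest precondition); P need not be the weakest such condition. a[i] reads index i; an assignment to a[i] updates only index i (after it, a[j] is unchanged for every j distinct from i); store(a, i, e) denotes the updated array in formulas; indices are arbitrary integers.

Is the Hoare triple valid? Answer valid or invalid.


Working backward. After the program, the postcondition (3*g - u + 5 <= -5 <-> a[u] + 7 != g + 2*g - 3) or a[1] + 5 = val + 8 must hold; in canonical form it is (3*g <= u - 10 <-> a[u] != 3*g - 10) or a[1] = val + 3.
Before skip: (3*g <= u - 10 <-> a[u] != 3*g - 10) or a[1] = val + 3
Before val := u - val + 6: (3*g <= u - 10 <-> a[u] != 3*g - 10) or a[1] + val = u + 9
The weakest precondition is (3*g <= u - 10 <-> a[u] != 3*g - 10) or a[1] + val = u + 9.
Check whether ((3*g <= -12 <-> a[-2] != 3*g - 10) or a[1] + val = 7) and u = -5 implies it.
Countermodel: at the initial state a = {[-5] = -6539, [-2] = -23, [1] = -23, elsewhere -23}, g = -4, u = -5, val = 28, the precondition holds but the weakest precondition fails.
Answer: invalid


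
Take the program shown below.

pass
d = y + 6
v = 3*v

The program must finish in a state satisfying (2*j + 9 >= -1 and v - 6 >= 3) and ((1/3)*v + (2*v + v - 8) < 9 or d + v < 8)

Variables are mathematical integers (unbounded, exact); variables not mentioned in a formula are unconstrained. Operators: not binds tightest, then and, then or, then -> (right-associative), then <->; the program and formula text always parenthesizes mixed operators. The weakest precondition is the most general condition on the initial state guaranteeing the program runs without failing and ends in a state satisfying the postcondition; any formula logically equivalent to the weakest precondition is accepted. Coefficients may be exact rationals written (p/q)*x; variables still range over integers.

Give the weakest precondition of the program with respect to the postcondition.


Working backward. After the program, the postcondition (2*j + 9 >= -1 and v - 6 >= 3) and ((1/3)*v + (2*v + v - 8) < 9 or d + v < 8) must hold; in canonical form it is 2*j >= -10 and v >= 9 and ((10/3)*v < 17 or d + v < 8).
Before v := 3*v: 2*j >= -10 and 3*v >= 9 and (10*v < 17 or d + 3*v < 8)
Before d := y + 6: 2*j >= -10 and 3*v >= 9 and (10*v < 17 or 3*v + y < 2)
Before skip: 2*j >= -10 and 3*v >= 9 and (10*v < 17 or 3*v + y < 2)
Answer: WP = 2*j >= -10 and 3*v >= 9 and (10*v < 17 or 3*v + y < 2)


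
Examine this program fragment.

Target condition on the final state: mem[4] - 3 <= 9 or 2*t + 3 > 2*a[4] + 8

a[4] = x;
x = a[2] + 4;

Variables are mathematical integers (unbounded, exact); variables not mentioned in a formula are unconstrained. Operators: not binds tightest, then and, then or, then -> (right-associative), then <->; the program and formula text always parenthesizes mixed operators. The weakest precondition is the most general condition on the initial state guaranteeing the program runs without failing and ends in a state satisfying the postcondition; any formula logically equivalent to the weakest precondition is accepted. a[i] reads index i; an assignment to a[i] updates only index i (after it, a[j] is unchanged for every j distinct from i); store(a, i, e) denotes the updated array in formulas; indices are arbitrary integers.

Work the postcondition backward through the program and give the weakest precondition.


Working backward. After the program, the postcondition mem[4] - 3 <= 9 or 2*t + 3 > 2*a[4] + 8 must hold; in canonical form it is mem[4] <= 12 or 2*t > 2*a[4] + 5.
Before x := a[2] + 4: mem[4] <= 12 or 2*t > 2*a[4] + 5
Before a[4] := x: mem[4] <= 12 or 2*t > 2*x + 5
Answer: WP = mem[4] <= 12 or 2*t > 2*x + 5


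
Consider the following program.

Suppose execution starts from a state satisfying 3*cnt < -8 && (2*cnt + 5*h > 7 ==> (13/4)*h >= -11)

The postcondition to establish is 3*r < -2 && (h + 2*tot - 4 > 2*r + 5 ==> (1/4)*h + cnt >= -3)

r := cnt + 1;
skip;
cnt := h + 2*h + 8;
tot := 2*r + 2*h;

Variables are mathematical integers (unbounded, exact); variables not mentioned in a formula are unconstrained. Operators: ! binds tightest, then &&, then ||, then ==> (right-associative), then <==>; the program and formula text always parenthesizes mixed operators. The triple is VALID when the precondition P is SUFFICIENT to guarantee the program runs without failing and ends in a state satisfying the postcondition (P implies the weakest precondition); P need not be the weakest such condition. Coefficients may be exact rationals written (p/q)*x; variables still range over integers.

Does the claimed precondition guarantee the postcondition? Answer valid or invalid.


Working backward. After the program, the postcondition 3*r < -2 && (h + 2*tot - 4 > 2*r + 5 ==> (1/4)*h + cnt >= -3) must hold; in canonical form it is 3*r < -2 && (h + 2*tot > 2*r + 9 ==> cnt + (1/4)*h >= -3).
Before tot := 2*r + 2*h: 3*r < -2 && (5*h + 2*r > 9 ==> cnt + (1/4)*h >= -3)
Before cnt := h + 2*h + 8: 3*r < -2 && (5*h + 2*r > 9 ==> (13/4)*h >= -11)
Before skip: 3*r < -2 && (5*h + 2*r > 9 ==> (13/4)*h >= -11)
Before r := cnt + 1: 3*cnt < -5 && (2*cnt + 5*h > 7 ==> (13/4)*h >= -11)
The weakest precondition is 3*cnt < -5 && (2*cnt + 5*h > 7 ==> (13/4)*h >= -11).
Check whether 3*cnt < -8 && (2*cnt + 5*h > 7 ==> (13/4)*h >= -11) implies it.
Every state satisfying the precondition satisfies the weakest precondition: the implication holds.
Answer: valid


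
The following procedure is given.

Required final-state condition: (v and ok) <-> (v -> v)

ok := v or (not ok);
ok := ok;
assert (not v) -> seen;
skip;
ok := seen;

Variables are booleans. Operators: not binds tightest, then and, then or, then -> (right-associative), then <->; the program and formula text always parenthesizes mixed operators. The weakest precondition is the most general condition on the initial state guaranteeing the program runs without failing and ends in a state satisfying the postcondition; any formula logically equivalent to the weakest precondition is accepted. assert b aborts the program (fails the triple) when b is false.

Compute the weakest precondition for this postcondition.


Working backward. After the program, the postcondition (v and ok) <-> (v -> v) must hold; in canonical form it is v and ok.
Before ok := seen: v and seen
Before skip: v and seen
Before assert (not v) -> seen: ((not v) -> seen) and v and seen
Before ok := ok: ((not v) -> seen) and v and seen
Before ok := v or (not ok): ((not v) -> seen) and v and seen
Answer: WP = ((not v) -> seen) and v and seen


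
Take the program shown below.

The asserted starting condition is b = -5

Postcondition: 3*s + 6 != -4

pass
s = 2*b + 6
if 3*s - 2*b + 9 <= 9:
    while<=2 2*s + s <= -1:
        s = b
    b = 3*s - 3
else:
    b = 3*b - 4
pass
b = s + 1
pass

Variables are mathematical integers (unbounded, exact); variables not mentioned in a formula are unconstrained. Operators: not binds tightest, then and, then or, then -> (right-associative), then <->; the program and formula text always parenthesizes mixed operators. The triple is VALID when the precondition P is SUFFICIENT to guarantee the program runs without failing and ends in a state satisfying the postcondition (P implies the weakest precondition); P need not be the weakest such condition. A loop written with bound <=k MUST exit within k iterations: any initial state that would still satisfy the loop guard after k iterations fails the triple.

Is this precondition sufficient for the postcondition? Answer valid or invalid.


Working backward. After the program, the postcondition 3*s + 6 != -4 must hold; in canonical form it is 3*s != -10.
Before skip: 3*s != -10
Before b := s + 1: 3*s != -10
Before skip: 3*s != -10
Then branch requires (3*s <= -1 -> ((3*b <= -1 -> ((not (3*b <= -1)) and 3*b != -10)) and ((not (3*b <= -1)) -> 3*b != -10))) and ((not (3*s <= -1)) -> 3*s != -10); else branch requires 3*s != -10.
Before the if: (3*s <= 2*b -> ((3*s <= -1 -> ((3*b <= -1 -> ((not (3*b <= -1)) and 3*b != -10)) and ((not (3*b <= -1)) -> 3*b != -10))) and ((not (3*s <= -1)) -> 3*s != -10))) and ((not (3*s <= 2*b)) -> 3*s != -10)
Before s := 2*b + 6: (4*b <= -18 -> ((6*b <= -19 -> ((3*b <= -1 -> ((not (3*b <= -1)) and 3*b != -10)) and ((not (3*b <= -1)) -> 3*b != -10))) and ((not (6*b <= -19)) -> 6*b != -28))) and ((not (4*b <= -18)) -> 6*b != -28)
Before skip: (4*b <= -18 -> ((6*b <= -19 -> ((3*b <= -1 -> ((not (3*b <= -1)) and 3*b != -10)) and ((not (3*b <= -1)) -> 3*b != -10))) and ((not (6*b <= -19)) -> 6*b != -28))) and ((not (4*b <= -18)) -> 6*b != -28)
The weakest precondition is (4*b <= -18 -> ((6*b <= -19 -> ((3*b <= -1 -> ((not (3*b <= -1)) and 3*b != -10)) and ((not (3*b <= -1)) -> 3*b != -10))) and ((not (6*b <= -19)) -> 6*b != -28))) and ((not (4*b <= -18)) -> 6*b != -28).
Check whether b = -5 implies it.
Countermodel: at the initial state b = -5, the precondition holds but the weakest precondition fails.
Answer: invalid


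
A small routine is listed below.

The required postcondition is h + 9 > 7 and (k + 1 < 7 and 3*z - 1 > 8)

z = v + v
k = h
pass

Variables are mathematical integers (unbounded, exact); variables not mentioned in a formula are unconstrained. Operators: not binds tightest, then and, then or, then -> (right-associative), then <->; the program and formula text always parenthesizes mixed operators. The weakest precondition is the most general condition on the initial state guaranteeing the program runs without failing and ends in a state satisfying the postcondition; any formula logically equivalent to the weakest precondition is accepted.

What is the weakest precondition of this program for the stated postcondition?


Working backward. After the program, the postcondition h + 9 > 7 and (k + 1 < 7 and 3*z - 1 > 8) must hold; in canonical form it is h > -2 and k < 6 and 3*z > 9.
Before skip: h > -2 and k < 6 and 3*z > 9
Before k := h: h > -2 and h < 6 and 3*z > 9
Before z := v + v: h > -2 and h < 6 and 6*v > 9
Answer: WP = h > -2 and h < 6 and 6*v > 9


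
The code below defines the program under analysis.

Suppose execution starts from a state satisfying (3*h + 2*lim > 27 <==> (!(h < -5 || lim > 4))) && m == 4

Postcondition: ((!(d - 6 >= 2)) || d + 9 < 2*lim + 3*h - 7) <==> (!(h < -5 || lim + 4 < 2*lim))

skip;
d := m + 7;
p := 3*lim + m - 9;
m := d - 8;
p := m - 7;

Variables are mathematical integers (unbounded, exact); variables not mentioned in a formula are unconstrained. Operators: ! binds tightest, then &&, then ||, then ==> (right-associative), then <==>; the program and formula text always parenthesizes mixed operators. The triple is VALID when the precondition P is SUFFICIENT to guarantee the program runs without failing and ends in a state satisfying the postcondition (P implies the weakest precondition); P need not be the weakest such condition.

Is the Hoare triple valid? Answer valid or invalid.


Working backward. After the program, the postcondition ((!(d - 6 >= 2)) || d + 9 < 2*lim + 3*h - 7) <==> (!(h < -5 || lim + 4 < 2*lim)) must hold; in canonical form it is ((!(d >= 8)) || d < 3*h + 2*lim - 16) <==> (!(h < -5 || lim > 4)).
Before p := m - 7: ((!(d >= 8)) || d < 3*h + 2*lim - 16) <==> (!(h < -5 || lim > 4))
Before m := d - 8: ((!(d >= 8)) || d < 3*h + 2*lim - 16) <==> (!(h < -5 || lim > 4))
Before p := 3*lim + m - 9: ((!(d >= 8)) || d < 3*h + 2*lim - 16) <==> (!(h < -5 || lim > 4))
Before d := m + 7: ((!(m >= 1)) || m < 3*h + 2*lim - 23) <==> (!(h < -5 || lim > 4))
Before skip: ((!(m >= 1)) || m < 3*h + 2*lim - 23) <==> (!(h < -5 || lim > 4))
The weakest precondition is ((!(m >= 1)) || m < 3*h + 2*lim - 23) <==> (!(h < -5 || lim > 4)).
Check whether (3*h + 2*lim > 27 <==> (!(h < -5 || lim > 4))) && m == 4 implies it.
Every state satisfying the precondition satisfies the weakest precondition: the implication holds.
Answer: valid


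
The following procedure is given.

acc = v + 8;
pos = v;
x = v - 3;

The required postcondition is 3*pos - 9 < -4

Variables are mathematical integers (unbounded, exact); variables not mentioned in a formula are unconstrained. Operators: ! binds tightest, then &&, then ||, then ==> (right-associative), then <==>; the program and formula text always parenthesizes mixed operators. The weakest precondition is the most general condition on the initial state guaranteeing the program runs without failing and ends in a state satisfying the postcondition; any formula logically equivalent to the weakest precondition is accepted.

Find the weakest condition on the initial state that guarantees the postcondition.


Working backward. After the program, the postcondition 3*pos - 9 < -4 must hold; in canonical form it is 3*pos < 5.
Before x := v - 3: 3*pos < 5
Before pos := v: 3*v < 5
Before acc := v + 8: 3*v < 5
Answer: WP = 3*v < 5


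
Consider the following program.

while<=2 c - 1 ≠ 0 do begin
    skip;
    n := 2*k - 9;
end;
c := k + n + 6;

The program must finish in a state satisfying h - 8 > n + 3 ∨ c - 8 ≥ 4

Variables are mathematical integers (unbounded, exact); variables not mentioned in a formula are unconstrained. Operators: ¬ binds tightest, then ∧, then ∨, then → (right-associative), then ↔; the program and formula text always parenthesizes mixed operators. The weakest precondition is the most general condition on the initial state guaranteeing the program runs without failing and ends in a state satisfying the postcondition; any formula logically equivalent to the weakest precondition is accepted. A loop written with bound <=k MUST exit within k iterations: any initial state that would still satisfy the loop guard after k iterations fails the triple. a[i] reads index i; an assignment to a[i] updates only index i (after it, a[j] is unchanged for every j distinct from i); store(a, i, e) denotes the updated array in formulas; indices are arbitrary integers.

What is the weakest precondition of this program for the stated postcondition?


Working backward. After the program, the postcondition h - 8 > n + 3 ∨ c - 8 ≥ 4 must hold; in canonical form it is h > n + 11 ∨ c ≥ 12.
Before c := k + n + 6: h > n + 11 ∨ k + n ≥ 6
Before the loop (bound <=2), unroll the exhaustion recursion (WP_0 = exit-now case; WP_j = one more guarded iteration, up to j = 2):
  WP_0: (¬(c ≠ 1)) ∧ (h > n + 11 ∨ k + n ≥ 6)
  WP_1: (c ≠ 1 → ((¬(c ≠ 1)) ∧ (h > 2*k + 2 ∨ 3*k ≥ 15))) ∧ ((¬(c ≠ 1)) → (h > n + 11 ∨ k + n ≥ 6))
  WP_2: (c ≠ 1 → ((c ≠ 1 → ((¬(c ≠ 1)) ∧ (h > 2*k + 2 ∨ 3*k ≥ 15))) ∧ ((¬(c ≠ 1)) → (h > 2*k + 2 ∨ 3*k ≥ 15)))) ∧ ((¬(c ≠ 1)) → (h > n + 11 ∨ k + n ≥ 6))
So before the loop: (c ≠ 1 → ((c ≠ 1 → ((¬(c ≠ 1)) ∧ (h > 2*k + 2 ∨ 3*k ≥ 15))) ∧ ((¬(c ≠ 1)) → (h > 2*k + 2 ∨ 3*k ≥ 15)))) ∧ ((¬(c ≠ 1)) → (h > n + 11 ∨ k + n ≥ 6))
Answer: WP = (c ≠ 1 → ((c ≠ 1 → ((¬(c ≠ 1)) ∧ (h > 2*k + 2 ∨ 3*k ≥ 15))) ∧ ((¬(c ≠ 1)) → (h > 2*k + 2 ∨ 3*k ≥ 15)))) ∧ ((¬(c ≠ 1)) → (h > n + 11 ∨ k + n ≥ 6))


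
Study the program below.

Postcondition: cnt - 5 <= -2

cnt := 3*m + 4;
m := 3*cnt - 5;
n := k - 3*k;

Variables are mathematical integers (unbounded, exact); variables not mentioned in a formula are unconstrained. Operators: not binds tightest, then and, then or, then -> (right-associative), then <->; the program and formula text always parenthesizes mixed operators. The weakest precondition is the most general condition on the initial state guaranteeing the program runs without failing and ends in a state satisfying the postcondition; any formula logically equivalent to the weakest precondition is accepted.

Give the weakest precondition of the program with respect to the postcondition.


Working backward. After the program, the postcondition cnt - 5 <= -2 must hold; in canonical form it is cnt <= 3.
Before n := k - 3*k: cnt <= 3
Before m := 3*cnt - 5: cnt <= 3
Before cnt := 3*m + 4: 3*m <= -1
Answer: WP = 3*m <= -1


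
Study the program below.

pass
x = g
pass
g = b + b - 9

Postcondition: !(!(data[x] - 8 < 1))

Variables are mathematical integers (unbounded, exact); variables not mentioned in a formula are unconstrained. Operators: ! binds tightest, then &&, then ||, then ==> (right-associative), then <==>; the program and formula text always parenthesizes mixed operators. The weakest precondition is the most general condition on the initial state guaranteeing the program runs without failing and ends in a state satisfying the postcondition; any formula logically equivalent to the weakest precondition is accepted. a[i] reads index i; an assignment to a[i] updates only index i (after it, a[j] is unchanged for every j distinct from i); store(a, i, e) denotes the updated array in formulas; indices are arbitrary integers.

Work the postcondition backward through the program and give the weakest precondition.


Working backward. After the program, the postcondition !(!(data[x] - 8 < 1)) must hold; in canonical form it is data[x] < 9.
Before g := b + b - 9: data[x] < 9
Before skip: data[x] < 9
Before x := g: data[g] < 9
Before skip: data[g] < 9
Answer: WP = data[g] < 9


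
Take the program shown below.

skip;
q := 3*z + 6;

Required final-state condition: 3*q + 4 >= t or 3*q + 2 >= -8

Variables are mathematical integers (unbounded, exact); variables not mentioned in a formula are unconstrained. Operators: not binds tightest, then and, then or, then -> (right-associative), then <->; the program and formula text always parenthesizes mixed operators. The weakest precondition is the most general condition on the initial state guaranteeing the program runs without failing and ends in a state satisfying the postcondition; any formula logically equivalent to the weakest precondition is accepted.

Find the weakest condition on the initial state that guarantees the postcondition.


Working backward. After the program, the postcondition 3*q + 4 >= t or 3*q + 2 >= -8 must hold; in canonical form it is 3*q >= t - 4 or 3*q >= -10.
Before q := 3*z + 6: 9*z >= t - 22 or 9*z >= -28
Before skip: 9*z >= t - 22 or 9*z >= -28
Answer: WP = 9*z >= t - 22 or 9*z >= -28


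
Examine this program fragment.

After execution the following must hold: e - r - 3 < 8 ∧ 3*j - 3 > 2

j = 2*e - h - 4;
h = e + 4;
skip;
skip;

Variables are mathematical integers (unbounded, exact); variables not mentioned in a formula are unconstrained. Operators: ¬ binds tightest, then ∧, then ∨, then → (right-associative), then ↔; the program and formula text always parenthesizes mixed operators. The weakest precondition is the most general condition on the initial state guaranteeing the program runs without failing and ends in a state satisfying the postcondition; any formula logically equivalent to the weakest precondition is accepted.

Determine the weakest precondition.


Working backward. After the program, the postcondition e - r - 3 < 8 ∧ 3*j - 3 > 2 must hold; in canonical form it is e < r + 11 ∧ 3*j > 5.
Before skip: e < r + 11 ∧ 3*j > 5
Before skip: e < r + 11 ∧ 3*j > 5
Before h := e + 4: e < r + 11 ∧ 3*j > 5
Before j := 2*e - h - 4: e < r + 11 ∧ 6*e > 3*h + 17
Answer: WP = e < r + 11 ∧ 6*e > 3*h + 17


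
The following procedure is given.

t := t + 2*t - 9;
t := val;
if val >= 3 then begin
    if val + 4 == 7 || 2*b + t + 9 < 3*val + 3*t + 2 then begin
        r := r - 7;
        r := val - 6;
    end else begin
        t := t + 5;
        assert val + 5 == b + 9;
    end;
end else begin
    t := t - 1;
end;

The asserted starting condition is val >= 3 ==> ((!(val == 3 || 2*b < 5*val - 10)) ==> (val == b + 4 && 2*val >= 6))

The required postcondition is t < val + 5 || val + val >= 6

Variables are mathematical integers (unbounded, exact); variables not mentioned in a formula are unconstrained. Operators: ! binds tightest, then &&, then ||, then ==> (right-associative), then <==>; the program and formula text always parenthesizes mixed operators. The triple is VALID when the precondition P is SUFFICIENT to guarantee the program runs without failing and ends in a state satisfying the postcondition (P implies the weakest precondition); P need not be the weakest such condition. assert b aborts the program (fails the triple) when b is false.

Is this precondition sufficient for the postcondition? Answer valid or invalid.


Working backward. After the program, the postcondition t < val + 5 || val + val >= 6 must hold; in canonical form it is t < val + 5 || 2*val >= 6.
Then branch requires ((val == 3 || 2*b < 2*t + 3*val - 7) ==> (t < val + 5 || 2*val >= 6)) && ((!(val == 3 || 2*b < 2*t + 3*val - 7)) ==> (val == b + 4 && (t < val || 2*val >= 6))); else branch requires t < val + 6 || 2*val >= 6.
Before the if: (val >= 3 ==> (((val == 3 || 2*b < 2*t + 3*val - 7) ==> (t < val + 5 || 2*val >= 6)) && ((!(val == 3 || 2*b < 2*t + 3*val - 7)) ==> (val == b + 4 && (t < val || 2*val >= 6))))) && ((!(val >= 3)) ==> (t < val + 6 || 2*val >= 6))
Before t := val: val >= 3 ==> ((!(val == 3 || 2*b < 5*val - 7)) ==> (val == b + 4 && 2*val >= 6))
Before t := t + 2*t - 9: val >= 3 ==> ((!(val == 3 || 2*b < 5*val - 7)) ==> (val == b + 4 && 2*val >= 6))
The weakest precondition is val >= 3 ==> ((!(val == 3 || 2*b < 5*val - 7)) ==> (val == b + 4 && 2*val >= 6)).
Check whether val >= 3 ==> ((!(val == 3 || 2*b < 5*val - 10)) ==> (val == b + 4 && 2*val >= 6)) implies it.
Every state satisfying the precondition satisfies the weakest precondition: the implication holds.
Answer: valid
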